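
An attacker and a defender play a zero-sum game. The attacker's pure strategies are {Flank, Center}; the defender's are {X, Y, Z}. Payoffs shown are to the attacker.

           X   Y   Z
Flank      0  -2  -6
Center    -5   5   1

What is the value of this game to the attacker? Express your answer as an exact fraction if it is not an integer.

-5/2

Row minima: Flank → -6, Center → -5; maximin = -5.
Column maxima: X → 0, Y → 5, Z → 1; minimax = 0.
-5 ≠ 0, so there is no saddle point; optimal play is mixed.
Y is strictly dominated by Z (it gives the attacker strictly more in every row), so the defender never plays it.
On the remaining 2×2 (Flank, Center vs X, Z):
Let the attacker play Flank with probability p. Expected payoff against X: 0p + (-5)(1−p) = 5p − 5; against Z: (-6)p + 1(1−p) = −7p + 1.
Setting these equal: 5p − 5 = −7p + 1 ⇒ 12p = 6 ⇒ p = 1/2, and the value is (5)·(1/2) − 5 = -5/2.
For the defender: with q = P(X), equating Flank's and Center's payoffs gives 6q − 6 = −6q + 1 ⇒ q = 7/12.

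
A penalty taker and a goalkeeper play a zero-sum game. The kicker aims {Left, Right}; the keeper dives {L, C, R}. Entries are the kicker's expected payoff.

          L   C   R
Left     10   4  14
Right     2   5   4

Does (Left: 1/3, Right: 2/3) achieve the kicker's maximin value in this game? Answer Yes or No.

Against L this mix gives (1/3)·10 + (2/3)·2 = 14/3.
Against C this mix gives (1/3)·4 + (2/3)·5 = 14/3.
Against R this mix gives (1/3)·14 + (2/3)·4 = 22/3.
All of the keeper's active replies (L, C) yield 14/3, and no column does worse for the kicker. The mix makes the keeper indifferent and guarantees 14/3, so it is optimal.

Yes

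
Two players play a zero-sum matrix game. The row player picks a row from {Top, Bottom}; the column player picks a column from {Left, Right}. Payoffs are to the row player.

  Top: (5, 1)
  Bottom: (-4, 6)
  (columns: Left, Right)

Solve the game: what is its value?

Row minima: Top → 1, Bottom → -4; maximin = 1.
Column maxima: Left → 5, Right → 6; minimax = 5.
1 ≠ 5, so there is no saddle point; optimal play is mixed.
Let the row player play Top with probability p. Expected payoff against Left: 5p + (-4)(1−p) = 9p − 4; against Right: 1p + 6(1−p) = −5p + 6.
Setting these equal: 9p − 4 = −5p + 6 ⇒ 14p = 10 ⇒ p = 5/7, and the value is (9)·(5/7) − 4 = 17/7.
For the column player: with q = P(Left), equating Top's and Bottom's payoffs gives 4q + 1 = −10q + 6 ⇒ q = 5/14.

17/7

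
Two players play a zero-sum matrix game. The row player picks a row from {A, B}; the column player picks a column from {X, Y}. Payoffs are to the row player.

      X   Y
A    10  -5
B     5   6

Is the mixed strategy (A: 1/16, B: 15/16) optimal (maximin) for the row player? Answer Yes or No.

Yes

Against X this mix gives (1/16)·10 + (15/16)·5 = 85/16.
Against Y this mix gives (1/16)·(-5) + (15/16)·6 = 85/16.
All of the column player's active replies (X, Y) yield 85/16, and no column does worse for the row player. The mix makes the column player indifferent and guarantees 85/16, so it is optimal.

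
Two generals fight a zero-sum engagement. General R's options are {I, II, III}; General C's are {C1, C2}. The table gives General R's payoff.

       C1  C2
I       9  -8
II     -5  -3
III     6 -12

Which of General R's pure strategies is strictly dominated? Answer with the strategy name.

I gives a strictly higher payoff than III against every column: 9 > 6, -8 > -12.
So III is strictly dominated and General R never plays it.

III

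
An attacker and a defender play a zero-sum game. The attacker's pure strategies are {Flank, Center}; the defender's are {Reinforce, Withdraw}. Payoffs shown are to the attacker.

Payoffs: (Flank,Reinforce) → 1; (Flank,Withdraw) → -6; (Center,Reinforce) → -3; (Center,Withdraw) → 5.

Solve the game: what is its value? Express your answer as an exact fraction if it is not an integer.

Row minima: Flank → -6, Center → -3; maximin = -3.
Column maxima: Reinforce → 1, Withdraw → 5; minimax = 1.
-3 ≠ 1, so there is no saddle point; optimal play is mixed.
Let the attacker play Flank with probability p. Expected payoff against Reinforce: 1p + (-3)(1−p) = 4p − 3; against Withdraw: (-6)p + 5(1−p) = −11p + 5.
Setting these equal: 4p − 3 = −11p + 5 ⇒ 15p = 8 ⇒ p = 8/15, and the value is (4)·(8/15) − 3 = -13/15.
For the defender: with q = P(Reinforce), equating Flank's and Center's payoffs gives 7q − 6 = −8q + 5 ⇒ q = 11/15.

-13/15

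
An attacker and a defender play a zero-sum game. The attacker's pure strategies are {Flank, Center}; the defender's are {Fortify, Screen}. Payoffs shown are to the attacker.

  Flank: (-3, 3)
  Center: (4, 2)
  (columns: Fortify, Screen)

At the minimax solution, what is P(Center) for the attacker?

3/4

Row minima: Flank → -3, Center → 2; maximin = 2.
Column maxima: Fortify → 4, Screen → 3; minimax = 3.
2 ≠ 3, so there is no saddle point; optimal play is mixed.
Let the attacker play Flank with probability p. Expected payoff against Fortify: (-3)p + 4(1−p) = −7p + 4; against Screen: 3p + 2(1−p) = p + 2.
Setting these equal: −7p + 4 = p + 2 ⇒ −8p = -2 ⇒ p = 1/4, and the value is (-7)·(1/4) + 4 = 9/4.
For the defender: with q = P(Fortify), equating Flank's and Center's payoffs gives −6q + 3 = 2q + 2 ⇒ q = 1/8.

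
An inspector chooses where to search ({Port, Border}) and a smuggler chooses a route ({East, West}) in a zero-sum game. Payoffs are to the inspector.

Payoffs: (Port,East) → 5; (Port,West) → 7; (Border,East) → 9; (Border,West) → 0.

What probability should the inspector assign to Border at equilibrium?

2/11

Row minima: Port → 5, Border → 0; maximin = 5.
Column maxima: East → 9, West → 7; minimax = 7.
5 ≠ 7, so there is no saddle point; optimal play is mixed.
Let the inspector play Port with probability p. Expected payoff against East: 5p + 9(1−p) = −4p + 9; against West: 7p + 0(1−p) = 7p.
Setting these equal: −4p + 9 = 7p ⇒ −11p = -9 ⇒ p = 9/11, and the value is (-4)·(9/11) + 9 = 63/11.
For the smuggler: with q = P(East), equating Port's and Border's payoffs gives −2q + 7 = 9q ⇒ q = 7/11.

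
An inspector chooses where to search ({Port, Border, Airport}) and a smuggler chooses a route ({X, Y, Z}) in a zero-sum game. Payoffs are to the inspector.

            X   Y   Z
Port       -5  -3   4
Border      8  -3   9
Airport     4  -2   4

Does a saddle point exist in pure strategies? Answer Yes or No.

Yes

Row minima: Port → -5, Border → -3, Airport → -2; maximin = -2.
Column maxima: X → 8, Y → -2, Z → 9; minimax = -2.
maximin = minimax = -2, so a saddle point exists.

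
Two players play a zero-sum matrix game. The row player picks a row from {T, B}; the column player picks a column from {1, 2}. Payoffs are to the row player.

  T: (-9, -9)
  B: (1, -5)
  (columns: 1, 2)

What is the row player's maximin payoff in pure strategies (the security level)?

-5

Row minima: T → -9, B → -5.
The best of these is -5.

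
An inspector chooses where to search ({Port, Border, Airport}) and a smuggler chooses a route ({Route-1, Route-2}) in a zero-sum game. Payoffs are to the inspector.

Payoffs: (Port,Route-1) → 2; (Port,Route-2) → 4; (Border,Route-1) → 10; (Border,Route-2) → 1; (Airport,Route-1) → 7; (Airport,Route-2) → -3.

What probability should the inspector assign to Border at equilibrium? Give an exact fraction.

2/11

Row minima: Port → 2, Border → 1, Airport → -3; maximin = 2.
Column maxima: Route-1 → 10, Route-2 → 4; minimax = 4.
2 ≠ 4, so there is no saddle point; optimal play is mixed.
Airport is strictly dominated by Border, so the inspector never plays it.
On the remaining 2×2 (Port, Border vs Route-1, Route-2):
Let the inspector play Port with probability p. Expected payoff against Route-1: 2p + 10(1−p) = −8p + 10; against Route-2: 4p + 1(1−p) = 3p + 1.
Setting these equal: −8p + 10 = 3p + 1 ⇒ −11p = -9 ⇒ p = 9/11, and the value is (-8)·(9/11) + 10 = 38/11.
For the smuggler: with q = P(Route-1), equating Port's and Border's payoffs gives −2q + 4 = 9q + 1 ⇒ q = 3/11.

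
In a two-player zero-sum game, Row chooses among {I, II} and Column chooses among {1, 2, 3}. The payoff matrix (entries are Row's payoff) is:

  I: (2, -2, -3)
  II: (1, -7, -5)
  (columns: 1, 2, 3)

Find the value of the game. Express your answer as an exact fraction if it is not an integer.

-3

Row minima: I → -3, II → -7; maximin = -3.
Column maxima: 1 → 2, 2 → -2, 3 → -3; minimax = -3.
Since maximin = minimax = -3, there is a saddle point and the value is -3.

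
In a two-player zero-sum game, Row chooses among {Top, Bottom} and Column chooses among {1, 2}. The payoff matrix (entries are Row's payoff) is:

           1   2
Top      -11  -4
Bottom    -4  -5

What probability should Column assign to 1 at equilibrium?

1/8

Row minima: Top → -11, Bottom → -5; maximin = -5.
Column maxima: 1 → -4, 2 → -4; minimax = -4.
-5 ≠ -4, so there is no saddle point; optimal play is mixed.
Let Row play Top with probability p. Expected payoff against 1: (-11)p + (-4)(1−p) = −7p − 4; against 2: (-4)p + (-5)(1−p) = p − 5.
Setting these equal: −7p − 4 = p − 5 ⇒ −8p = -1 ⇒ p = 1/8, and the value is (-7)·(1/8) − 4 = -39/8.
For Column: with q = P(1), equating Top's and Bottom's payoffs gives −7q − 4 = q − 5 ⇒ q = 1/8.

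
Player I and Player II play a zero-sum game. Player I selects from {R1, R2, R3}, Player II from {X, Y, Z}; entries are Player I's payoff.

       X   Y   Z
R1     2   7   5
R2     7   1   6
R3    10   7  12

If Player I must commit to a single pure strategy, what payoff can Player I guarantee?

Row minima: R1 → 2, R2 → 1, R3 → 7.
The best of these is 7.

7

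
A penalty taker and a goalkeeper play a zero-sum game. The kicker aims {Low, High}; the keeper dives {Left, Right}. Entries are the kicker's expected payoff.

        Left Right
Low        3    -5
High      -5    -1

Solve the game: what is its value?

Row minima: Low → -5, High → -5; maximin = -5.
Column maxima: Left → 3, Right → -1; minimax = -1.
-5 ≠ -1, so there is no saddle point; optimal play is mixed.
Let the kicker play Low with probability p. Expected payoff against Left: 3p + (-5)(1−p) = 8p − 5; against Right: (-5)p + (-1)(1−p) = −4p − 1.
Setting these equal: 8p − 5 = −4p − 1 ⇒ 12p = 4 ⇒ p = 1/3, and the value is (8)·(1/3) − 5 = -7/3.
For the keeper: with q = P(Left), equating Low's and High's payoffs gives 8q − 5 = −4q − 1 ⇒ q = 1/3.

-7/3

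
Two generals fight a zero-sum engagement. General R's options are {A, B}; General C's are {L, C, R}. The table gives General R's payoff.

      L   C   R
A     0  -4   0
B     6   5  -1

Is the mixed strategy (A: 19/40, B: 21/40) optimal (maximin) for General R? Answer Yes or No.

No

Against L this mix gives (19/40)·0 + (21/40)·6 = 63/20.
Against C this mix gives (19/40)·(-4) + (21/40)·5 = 29/40.
Against R this mix gives (19/40)·0 + (21/40)·(-1) = -21/40.
General C will play R, holding General R to -21/40. Shifting weight toward the row that does better against R would raise this floor (the equalizing mix achieves -2/5 against both R and C), so the proposed strategy is not optimal.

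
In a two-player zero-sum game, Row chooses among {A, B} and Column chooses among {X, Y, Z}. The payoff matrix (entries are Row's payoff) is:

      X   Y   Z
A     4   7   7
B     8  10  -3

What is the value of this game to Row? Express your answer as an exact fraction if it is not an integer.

Row minima: A → 4, B → -3; maximin = 4.
Column maxima: X → 8, Y → 10, Z → 7; minimax = 7.
4 ≠ 7, so there is no saddle point; optimal play is mixed.
Y is strictly dominated by X (it gives Row strictly more in every row), so Column never plays it.
On the remaining 2×2 (A, B vs X, Z):
Let Row play A with probability p. Expected payoff against X: 4p + 8(1−p) = −4p + 8; against Z: 7p + (-3)(1−p) = 10p − 3.
Setting these equal: −4p + 8 = 10p − 3 ⇒ −14p = -11 ⇒ p = 11/14, and the value is (-4)·(11/14) + 8 = 34/7.
For Column: with q = P(X), equating A's and B's payoffs gives −3q + 7 = 11q − 3 ⇒ q = 5/7.

34/7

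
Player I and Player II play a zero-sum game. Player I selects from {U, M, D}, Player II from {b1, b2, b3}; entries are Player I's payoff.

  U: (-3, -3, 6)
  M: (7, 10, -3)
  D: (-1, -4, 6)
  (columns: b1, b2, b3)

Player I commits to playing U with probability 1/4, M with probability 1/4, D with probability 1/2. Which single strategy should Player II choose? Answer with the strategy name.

If Player II plays b1, Player I's expected payoff is (1/4)·(-3) + (1/4)·7 + (1/2)·(-1) = 1/2.
If Player II plays b2, Player I's expected payoff is (1/4)·(-3) + (1/4)·10 + (1/2)·(-4) = -1/4.
If Player II plays b3, Player I's expected payoff is (1/4)·6 + (1/4)·(-3) + (1/2)·6 = 15/4.
Player II minimizes Player I's payoff; the smallest is -1/4, so the best response is b2.

b2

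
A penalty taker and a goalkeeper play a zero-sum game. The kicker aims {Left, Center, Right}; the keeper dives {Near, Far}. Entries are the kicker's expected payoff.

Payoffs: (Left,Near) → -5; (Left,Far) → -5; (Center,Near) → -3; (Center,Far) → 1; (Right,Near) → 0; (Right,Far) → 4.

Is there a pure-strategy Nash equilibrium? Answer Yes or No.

Row minima: Left → -5, Center → -3, Right → 0; maximin = 0.
Column maxima: Near → 0, Far → 4; minimax = 0.
maximin = minimax = 0, so a saddle point exists.

Yes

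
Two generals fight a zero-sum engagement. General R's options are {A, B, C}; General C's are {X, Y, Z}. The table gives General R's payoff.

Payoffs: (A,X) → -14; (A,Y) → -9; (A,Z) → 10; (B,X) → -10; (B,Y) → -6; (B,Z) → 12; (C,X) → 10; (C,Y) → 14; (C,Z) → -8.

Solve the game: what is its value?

Row minima: A → -14, B → -10, C → -8; maximin = -8.
Column maxima: X → 10, Y → 14, Z → 12; minimax = 10.
-8 ≠ 10, so there is no saddle point; optimal play is mixed.
A is strictly dominated by B, so General R never plays it.
Y is strictly dominated by X (it gives General R strictly more in every row), so General C never plays it.
On the remaining 2×2 (B, C vs X, Z):
Let General R play B with probability p. Expected payoff against X: (-10)p + 10(1−p) = −20p + 10; against Z: 12p + (-8)(1−p) = 20p − 8.
Setting these equal: −20p + 10 = 20p − 8 ⇒ −40p = -18 ⇒ p = 9/20, and the value is (-20)·(9/20) + 10 = 1.
For General C: with q = P(X), equating B's and C's payoffs gives −22q + 12 = 18q − 8 ⇒ q = 1/2.

1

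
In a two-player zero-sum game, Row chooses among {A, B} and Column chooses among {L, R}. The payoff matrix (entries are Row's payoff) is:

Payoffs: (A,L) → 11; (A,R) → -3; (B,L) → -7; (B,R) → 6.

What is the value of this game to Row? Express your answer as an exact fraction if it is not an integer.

Row minima: A → -3, B → -7; maximin = -3.
Column maxima: L → 11, R → 6; minimax = 6.
-3 ≠ 6, so there is no saddle point; optimal play is mixed.
Let Row play A with probability p. Expected payoff against L: 11p + (-7)(1−p) = 18p − 7; against R: (-3)p + 6(1−p) = −9p + 6.
Setting these equal: 18p − 7 = −9p + 6 ⇒ 27p = 13 ⇒ p = 13/27, and the value is (18)·(13/27) − 7 = 5/3.
For Column: with q = P(L), equating A's and B's payoffs gives 14q − 3 = −13q + 6 ⇒ q = 1/3.

5/3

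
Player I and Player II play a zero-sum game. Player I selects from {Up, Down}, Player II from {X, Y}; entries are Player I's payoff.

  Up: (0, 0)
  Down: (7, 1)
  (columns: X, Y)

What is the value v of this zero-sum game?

Row minima: Up → 0, Down → 1; maximin = 1.
Column maxima: X → 7, Y → 1; minimax = 1.
Since maximin = minimax = 1, there is a saddle point and the value is 1.

1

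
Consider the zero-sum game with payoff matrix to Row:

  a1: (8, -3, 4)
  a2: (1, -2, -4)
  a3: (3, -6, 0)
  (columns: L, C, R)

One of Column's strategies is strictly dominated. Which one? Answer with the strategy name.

L

C holds Row's payoff strictly below L in every row: -3 < 8, -2 < 1, -6 < 3.
So L is strictly dominated for Column.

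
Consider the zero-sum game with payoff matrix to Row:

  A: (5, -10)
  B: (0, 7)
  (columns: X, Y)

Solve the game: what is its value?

Row minima: A → -10, B → 0; maximin = 0.
Column maxima: X → 5, Y → 7; minimax = 5.
0 ≠ 5, so there is no saddle point; optimal play is mixed.
Let Row play A with probability p. Expected payoff against X: 5p + 0(1−p) = 5p; against Y: (-10)p + 7(1−p) = −17p + 7.
Setting these equal: 5p = −17p + 7 ⇒ 22p = 7 ⇒ p = 7/22, and the value is (5)·(7/22) = 35/22.
For Column: with q = P(X), equating A's and B's payoffs gives 15q − 10 = −7q + 7 ⇒ q = 17/22.

35/22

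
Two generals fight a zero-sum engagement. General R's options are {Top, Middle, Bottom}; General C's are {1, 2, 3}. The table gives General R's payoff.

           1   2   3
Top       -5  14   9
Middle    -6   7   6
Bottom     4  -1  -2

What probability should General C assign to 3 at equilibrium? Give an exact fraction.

Row minima: Top → -5, Middle → -6, Bottom → -2; maximin = -2.
Column maxima: 1 → 4, 2 → 14, 3 → 9; minimax = 4.
-2 ≠ 4, so there is no saddle point; optimal play is mixed.
Middle is strictly dominated by Top, so General R never plays it.
2 is strictly dominated by 3 (it gives General R strictly more in every row), so General C never plays it.
On the remaining 2×2 (Top, Bottom vs 1, 3):
Let General R play Top with probability p. Expected payoff against 1: (-5)p + 4(1−p) = −9p + 4; against 3: 9p + (-2)(1−p) = 11p − 2.
Setting these equal: −9p + 4 = 11p − 2 ⇒ −20p = -6 ⇒ p = 3/10, and the value is (-9)·(3/10) + 4 = 13/10.
For General C: with q = P(1), equating Top's and Bottom's payoffs gives −14q + 9 = 6q − 2 ⇒ q = 11/20.

9/20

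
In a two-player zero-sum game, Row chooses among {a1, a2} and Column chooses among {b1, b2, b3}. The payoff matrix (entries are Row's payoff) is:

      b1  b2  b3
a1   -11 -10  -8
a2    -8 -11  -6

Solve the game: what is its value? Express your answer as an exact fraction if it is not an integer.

-41/4

Row minima: a1 → -11, a2 → -11; maximin = -11.
Column maxima: b1 → -8, b2 → -10, b3 → -6; minimax = -10.
-11 ≠ -10, so there is no saddle point; optimal play is mixed.
b3 is strictly dominated by b1 (it gives Row strictly more in every row), so Column never plays it.
On the remaining 2×2 (a1, a2 vs b1, b2):
Let Row play a1 with probability p. Expected payoff against b1: (-11)p + (-8)(1−p) = −3p − 8; against b2: (-10)p + (-11)(1−p) = p − 11.
Setting these equal: −3p − 8 = p − 11 ⇒ −4p = -3 ⇒ p = 3/4, and the value is (-3)·(3/4) − 8 = -41/4.
For Column: with q = P(b1), equating a1's and a2's payoffs gives −q − 10 = 3q − 11 ⇒ q = 1/4.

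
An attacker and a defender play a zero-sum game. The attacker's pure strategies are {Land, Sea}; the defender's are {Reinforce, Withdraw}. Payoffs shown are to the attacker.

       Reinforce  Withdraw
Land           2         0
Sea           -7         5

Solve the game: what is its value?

Row minima: Land → 0, Sea → -7; maximin = 0.
Column maxima: Reinforce → 2, Withdraw → 5; minimax = 2.
0 ≠ 2, so there is no saddle point; optimal play is mixed.
Let the attacker play Land with probability p. Expected payoff against Reinforce: 2p + (-7)(1−p) = 9p − 7; against Withdraw: 0p + 5(1−p) = −5p + 5.
Setting these equal: 9p − 7 = −5p + 5 ⇒ 14p = 12 ⇒ p = 6/7, and the value is (9)·(6/7) − 7 = 5/7.
For the defender: with q = P(Reinforce), equating Land's and Sea's payoffs gives 2q = −12q + 5 ⇒ q = 5/14.

5/7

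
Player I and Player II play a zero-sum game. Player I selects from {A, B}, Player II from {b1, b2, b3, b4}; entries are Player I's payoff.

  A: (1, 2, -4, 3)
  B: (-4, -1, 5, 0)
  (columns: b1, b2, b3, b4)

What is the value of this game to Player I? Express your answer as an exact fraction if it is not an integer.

-11/14

Row minima: A → -4, B → -4; maximin = -4.
Column maxima: b1 → 1, b2 → 2, b3 → 5, b4 → 3; minimax = 1.
-4 ≠ 1, so there is no saddle point; optimal play is mixed.
b2 is strictly dominated by b1 (it gives Player I strictly more in every row), so Player II never plays it.
b4 is strictly dominated by b1 (it gives Player I strictly more in every row), so Player II never plays it.
On the remaining 2×2 (A, B vs b1, b3):
Let Player I play A with probability p. Expected payoff against b1: 1p + (-4)(1−p) = 5p − 4; against b3: (-4)p + 5(1−p) = −9p + 5.
Setting these equal: 5p − 4 = −9p + 5 ⇒ 14p = 9 ⇒ p = 9/14, and the value is (5)·(9/14) − 4 = -11/14.
For Player II: with q = P(b1), equating A's and B's payoffs gives 5q − 4 = −9q + 5 ⇒ q = 9/14.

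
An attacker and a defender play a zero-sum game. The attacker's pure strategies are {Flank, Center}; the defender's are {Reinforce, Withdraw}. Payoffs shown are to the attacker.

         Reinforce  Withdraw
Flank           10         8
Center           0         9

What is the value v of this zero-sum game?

90/11

Row minima: Flank → 8, Center → 0; maximin = 8.
Column maxima: Reinforce → 10, Withdraw → 9; minimax = 9.
8 ≠ 9, so there is no saddle point; optimal play is mixed.
Let the attacker play Flank with probability p. Expected payoff against Reinforce: 10p + 0(1−p) = 10p; against Withdraw: 8p + 9(1−p) = −p + 9.
Setting these equal: 10p = −p + 9 ⇒ 11p = 9 ⇒ p = 9/11, and the value is (10)·(9/11) = 90/11.
For the defender: with q = P(Reinforce), equating Flank's and Center's payoffs gives 2q + 8 = −9q + 9 ⇒ q = 1/11.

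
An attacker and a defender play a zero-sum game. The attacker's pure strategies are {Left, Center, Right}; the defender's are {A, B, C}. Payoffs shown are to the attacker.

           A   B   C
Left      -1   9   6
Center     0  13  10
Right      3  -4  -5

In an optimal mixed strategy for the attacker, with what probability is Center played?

Row minima: Left → -1, Center → 0, Right → -5; maximin = 0.
Column maxima: A → 3, B → 13, C → 10; minimax = 3.
0 ≠ 3, so there is no saddle point; optimal play is mixed.
Left is strictly dominated by Center, so the attacker never plays it.
B is strictly dominated by C (it gives the attacker strictly more in every row), so the defender never plays it.
On the remaining 2×2 (Center, Right vs A, C):
Let the attacker play Center with probability p. Expected payoff against A: 0p + 3(1−p) = −3p + 3; against C: 10p + (-5)(1−p) = 15p − 5.
Setting these equal: −3p + 3 = 15p − 5 ⇒ −18p = -8 ⇒ p = 4/9, and the value is (-3)·(4/9) + 3 = 5/3.
For the defender: with q = P(A), equating Center's and Right's payoffs gives −10q + 10 = 8q − 5 ⇒ q = 5/6.

4/9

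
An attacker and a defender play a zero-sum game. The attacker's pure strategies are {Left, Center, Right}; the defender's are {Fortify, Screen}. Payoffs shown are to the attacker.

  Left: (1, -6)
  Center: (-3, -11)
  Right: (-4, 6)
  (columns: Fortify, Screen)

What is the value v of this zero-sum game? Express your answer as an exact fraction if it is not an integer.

Row minima: Left → -6, Center → -11, Right → -4; maximin = -4.
Column maxima: Fortify → 1, Screen → 6; minimax = 1.
-4 ≠ 1, so there is no saddle point; optimal play is mixed.
Center is strictly dominated by Left, so the attacker never plays it.
On the remaining 2×2 (Left, Right vs Fortify, Screen):
Let the attacker play Left with probability p. Expected payoff against Fortify: 1p + (-4)(1−p) = 5p − 4; against Screen: (-6)p + 6(1−p) = −12p + 6.
Setting these equal: 5p − 4 = −12p + 6 ⇒ 17p = 10 ⇒ p = 10/17, and the value is (5)·(10/17) − 4 = -18/17.
For the defender: with q = P(Fortify), equating Left's and Right's payoffs gives 7q − 6 = −10q + 6 ⇒ q = 12/17.

-18/17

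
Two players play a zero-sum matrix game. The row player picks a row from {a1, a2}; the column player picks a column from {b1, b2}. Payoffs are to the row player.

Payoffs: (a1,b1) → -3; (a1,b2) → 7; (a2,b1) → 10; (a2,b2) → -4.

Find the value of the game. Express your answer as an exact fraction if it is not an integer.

Row minima: a1 → -3, a2 → -4; maximin = -3.
Column maxima: b1 → 10, b2 → 7; minimax = 7.
-3 ≠ 7, so there is no saddle point; optimal play is mixed.
Let the row player play a1 with probability p. Expected payoff against b1: (-3)p + 10(1−p) = −13p + 10; against b2: 7p + (-4)(1−p) = 11p − 4.
Setting these equal: −13p + 10 = 11p − 4 ⇒ −24p = -14 ⇒ p = 7/12, and the value is (-13)·(7/12) + 10 = 29/12.
For the column player: with q = P(b1), equating a1's and a2's payoffs gives −10q + 7 = 14q − 4 ⇒ q = 11/24.

29/12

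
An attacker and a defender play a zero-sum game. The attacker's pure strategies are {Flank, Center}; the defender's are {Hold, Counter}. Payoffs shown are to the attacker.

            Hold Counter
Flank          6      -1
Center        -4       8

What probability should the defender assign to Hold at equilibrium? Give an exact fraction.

9/19

Row minima: Flank → -1, Center → -4; maximin = -1.
Column maxima: Hold → 6, Counter → 8; minimax = 6.
-1 ≠ 6, so there is no saddle point; optimal play is mixed.
Let the attacker play Flank with probability p. Expected payoff against Hold: 6p + (-4)(1−p) = 10p − 4; against Counter: (-1)p + 8(1−p) = −9p + 8.
Setting these equal: 10p − 4 = −9p + 8 ⇒ 19p = 12 ⇒ p = 12/19, and the value is (10)·(12/19) − 4 = 44/19.
For the defender: with q = P(Hold), equating Flank's and Center's payoffs gives 7q − 1 = −12q + 8 ⇒ q = 9/19.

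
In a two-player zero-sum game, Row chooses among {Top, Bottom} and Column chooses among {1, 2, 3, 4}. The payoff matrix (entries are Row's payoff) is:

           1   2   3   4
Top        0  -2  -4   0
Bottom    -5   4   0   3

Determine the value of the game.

-20/9

Row minima: Top → -4, Bottom → -5; maximin = -4.
Column maxima: 1 → 0, 2 → 4, 3 → 0, 4 → 3; minimax = 0.
-4 ≠ 0, so there is no saddle point; optimal play is mixed.
2 is strictly dominated by 3 (it gives Row strictly more in every row), so Column never plays it.
4 is strictly dominated by 3 (it gives Row strictly more in every row), so Column never plays it.
On the remaining 2×2 (Top, Bottom vs 1, 3):
Let Row play Top with probability p. Expected payoff against 1: 0p + (-5)(1−p) = 5p − 5; against 3: (-4)p + 0(1−p) = −4p.
Setting these equal: 5p − 5 = −4p ⇒ 9p = 5 ⇒ p = 5/9, and the value is (5)·(5/9) − 5 = -20/9.
For Column: with q = P(1), equating Top's and Bottom's payoffs gives 4q − 4 = −5q ⇒ q = 4/9.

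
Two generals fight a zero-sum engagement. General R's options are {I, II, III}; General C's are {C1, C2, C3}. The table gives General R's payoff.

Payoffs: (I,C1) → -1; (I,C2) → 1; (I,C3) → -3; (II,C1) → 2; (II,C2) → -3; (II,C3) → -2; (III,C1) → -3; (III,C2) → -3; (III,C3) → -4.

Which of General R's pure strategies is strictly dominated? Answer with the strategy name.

III

I gives a strictly higher payoff than III against every column: -1 > -3, 1 > -3, -3 > -4.
So III is strictly dominated and General R never plays it.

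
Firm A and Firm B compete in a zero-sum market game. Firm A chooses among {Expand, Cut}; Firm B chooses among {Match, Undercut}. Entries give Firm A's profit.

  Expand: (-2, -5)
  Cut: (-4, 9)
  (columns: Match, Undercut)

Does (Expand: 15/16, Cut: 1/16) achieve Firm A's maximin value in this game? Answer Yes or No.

Against Match this mix gives (15/16)·(-2) + (1/16)·(-4) = -17/8.
Against Undercut this mix gives (15/16)·(-5) + (1/16)·9 = -33/8.
Firm B will play Undercut, holding Firm A to -33/8. Shifting weight toward the row that does better against Undercut would raise this floor (the equalizing mix achieves -19/8 against both Undercut and Match), so the proposed strategy is not optimal.

No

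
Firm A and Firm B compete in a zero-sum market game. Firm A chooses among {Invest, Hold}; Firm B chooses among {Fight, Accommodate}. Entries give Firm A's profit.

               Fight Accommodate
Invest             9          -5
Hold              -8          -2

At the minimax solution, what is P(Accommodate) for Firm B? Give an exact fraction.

Row minima: Invest → -5, Hold → -8; maximin = -5.
Column maxima: Fight → 9, Accommodate → -2; minimax = -2.
-5 ≠ -2, so there is no saddle point; optimal play is mixed.
Let Firm A play Invest with probability p. Expected payoff against Fight: 9p + (-8)(1−p) = 17p − 8; against Accommodate: (-5)p + (-2)(1−p) = −3p − 2.
Setting these equal: 17p − 8 = −3p − 2 ⇒ 20p = 6 ⇒ p = 3/10, and the value is (17)·(3/10) − 8 = -29/10.
For Firm B: with q = P(Fight), equating Invest's and Hold's payoffs gives 14q − 5 = −6q − 2 ⇒ q = 3/20.

17/20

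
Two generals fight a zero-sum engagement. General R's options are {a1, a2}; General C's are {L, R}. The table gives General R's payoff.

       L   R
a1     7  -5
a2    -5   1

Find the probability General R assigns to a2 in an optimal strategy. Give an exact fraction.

Row minima: a1 → -5, a2 → -5; maximin = -5.
Column maxima: L → 7, R → 1; minimax = 1.
-5 ≠ 1, so there is no saddle point; optimal play is mixed.
Let General R play a1 with probability p. Expected payoff against L: 7p + (-5)(1−p) = 12p − 5; against R: (-5)p + 1(1−p) = −6p + 1.
Setting these equal: 12p − 5 = −6p + 1 ⇒ 18p = 6 ⇒ p = 1/3, and the value is (12)·(1/3) − 5 = -1.
For General C: with q = P(L), equating a1's and a2's payoffs gives 12q − 5 = −6q + 1 ⇒ q = 1/3.

2/3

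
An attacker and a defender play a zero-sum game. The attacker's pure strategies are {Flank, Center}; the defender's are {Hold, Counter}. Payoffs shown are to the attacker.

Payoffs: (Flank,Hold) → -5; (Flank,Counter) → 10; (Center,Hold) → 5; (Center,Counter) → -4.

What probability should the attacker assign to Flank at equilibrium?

3/8

Row minima: Flank → -5, Center → -4; maximin = -4.
Column maxima: Hold → 5, Counter → 10; minimax = 5.
-4 ≠ 5, so there is no saddle point; optimal play is mixed.
Let the attacker play Flank with probability p. Expected payoff against Hold: (-5)p + 5(1−p) = −10p + 5; against Counter: 10p + (-4)(1−p) = 14p − 4.
Setting these equal: −10p + 5 = 14p − 4 ⇒ −24p = -9 ⇒ p = 3/8, and the value is (-10)·(3/8) + 5 = 5/4.
For the defender: with q = P(Hold), equating Flank's and Center's payoffs gives −15q + 10 = 9q − 4 ⇒ q = 7/12.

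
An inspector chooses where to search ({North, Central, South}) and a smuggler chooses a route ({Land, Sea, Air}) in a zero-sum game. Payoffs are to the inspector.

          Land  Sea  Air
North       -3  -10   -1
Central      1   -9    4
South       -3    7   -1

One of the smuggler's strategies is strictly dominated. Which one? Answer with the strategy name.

Air

Land holds the inspector's payoff strictly below Air in every row: -3 < -1, 1 < 4, -3 < -1.
So Air is strictly dominated for the smuggler.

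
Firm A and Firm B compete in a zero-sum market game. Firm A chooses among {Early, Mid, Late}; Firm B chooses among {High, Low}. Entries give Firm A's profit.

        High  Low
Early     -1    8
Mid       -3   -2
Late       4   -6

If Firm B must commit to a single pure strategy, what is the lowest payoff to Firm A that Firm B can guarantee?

Column maxima: High → 4, Low → 8.
The smallest of these is 4.

4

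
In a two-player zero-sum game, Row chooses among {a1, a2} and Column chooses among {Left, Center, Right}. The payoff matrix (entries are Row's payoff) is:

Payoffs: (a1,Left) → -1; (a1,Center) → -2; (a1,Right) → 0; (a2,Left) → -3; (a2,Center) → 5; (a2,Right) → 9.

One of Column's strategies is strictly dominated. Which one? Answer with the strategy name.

Left holds Row's payoff strictly below Right in every row: -1 < 0, -3 < 9.
So Right is strictly dominated for Column.

Right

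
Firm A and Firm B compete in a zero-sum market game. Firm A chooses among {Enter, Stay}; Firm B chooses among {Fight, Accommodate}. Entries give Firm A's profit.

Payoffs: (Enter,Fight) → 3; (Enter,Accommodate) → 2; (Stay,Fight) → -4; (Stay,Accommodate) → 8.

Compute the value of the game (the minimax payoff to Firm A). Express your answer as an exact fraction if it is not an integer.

Row minima: Enter → 2, Stay → -4; maximin = 2.
Column maxima: Fight → 3, Accommodate → 8; minimax = 3.
2 ≠ 3, so there is no saddle point; optimal play is mixed.
Let Firm A play Enter with probability p. Expected payoff against Fight: 3p + (-4)(1−p) = 7p − 4; against Accommodate: 2p + 8(1−p) = −6p + 8.
Setting these equal: 7p − 4 = −6p + 8 ⇒ 13p = 12 ⇒ p = 12/13, and the value is (7)·(12/13) − 4 = 32/13.
For Firm B: with q = P(Fight), equating Enter's and Stay's payoffs gives q + 2 = −12q + 8 ⇒ q = 6/13.

32/13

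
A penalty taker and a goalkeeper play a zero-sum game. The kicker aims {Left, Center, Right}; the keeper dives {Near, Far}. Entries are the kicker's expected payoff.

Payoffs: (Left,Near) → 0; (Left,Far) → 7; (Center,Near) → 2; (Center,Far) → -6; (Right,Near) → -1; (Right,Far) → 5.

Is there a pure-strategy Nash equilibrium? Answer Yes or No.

Row minima: Left → 0, Center → -6, Right → -1; maximin = 0.
Column maxima: Near → 2, Far → 7; minimax = 2.
0 ≠ 2, so no pure-strategy equilibrium exists.

No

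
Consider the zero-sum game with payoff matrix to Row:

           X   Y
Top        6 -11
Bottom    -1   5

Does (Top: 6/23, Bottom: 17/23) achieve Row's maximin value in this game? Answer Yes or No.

Yes

Against X this mix gives (6/23)·6 + (17/23)·(-1) = 19/23.
Against Y this mix gives (6/23)·(-11) + (17/23)·5 = 19/23.
All of Column's active replies (X, Y) yield 19/23, and no column does worse for Row. The mix makes Column indifferent and guarantees 19/23, so it is optimal.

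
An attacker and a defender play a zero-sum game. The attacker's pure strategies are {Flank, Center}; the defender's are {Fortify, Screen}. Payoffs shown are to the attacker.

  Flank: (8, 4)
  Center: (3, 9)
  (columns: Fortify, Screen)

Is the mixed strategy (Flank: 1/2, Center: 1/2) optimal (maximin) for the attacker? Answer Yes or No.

Against Fortify this mix gives (1/2)·8 + (1/2)·3 = 11/2.
Against Screen this mix gives (1/2)·4 + (1/2)·9 = 13/2.
The defender will play Fortify, holding the attacker to 11/2. Shifting weight toward the row that does better against Fortify would raise this floor (the equalizing mix achieves 6 against both Fortify and Screen), so the proposed strategy is not optimal.

No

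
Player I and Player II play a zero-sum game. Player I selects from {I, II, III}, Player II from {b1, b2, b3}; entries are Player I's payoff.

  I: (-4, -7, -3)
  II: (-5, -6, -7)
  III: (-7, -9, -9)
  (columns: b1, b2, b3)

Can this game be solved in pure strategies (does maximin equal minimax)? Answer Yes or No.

No

Row minima: I → -7, II → -7, III → -9; maximin = -7.
Column maxima: b1 → -4, b2 → -6, b3 → -3; minimax = -6.
-7 ≠ -6, so no pure-strategy equilibrium exists.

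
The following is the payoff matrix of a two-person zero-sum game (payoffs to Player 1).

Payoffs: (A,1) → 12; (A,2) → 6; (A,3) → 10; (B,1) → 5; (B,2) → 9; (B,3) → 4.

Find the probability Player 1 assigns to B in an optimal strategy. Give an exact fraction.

Row minima: A → 6, B → 4; maximin = 6.
Column maxima: 1 → 12, 2 → 9, 3 → 10; minimax = 9.
6 ≠ 9, so there is no saddle point; optimal play is mixed.
1 is strictly dominated by 3 (it gives Player 1 strictly more in every row), so Player 2 never plays it.
On the remaining 2×2 (A, B vs 2, 3):
Let Player 1 play A with probability p. Expected payoff against 2: 6p + 9(1−p) = −3p + 9; against 3: 10p + 4(1−p) = 6p + 4.
Setting these equal: −3p + 9 = 6p + 4 ⇒ −9p = -5 ⇒ p = 5/9, and the value is (-3)·(5/9) + 9 = 22/3.
For Player 2: with q = P(2), equating A's and B's payoffs gives −4q + 10 = 5q + 4 ⇒ q = 2/3.

4/9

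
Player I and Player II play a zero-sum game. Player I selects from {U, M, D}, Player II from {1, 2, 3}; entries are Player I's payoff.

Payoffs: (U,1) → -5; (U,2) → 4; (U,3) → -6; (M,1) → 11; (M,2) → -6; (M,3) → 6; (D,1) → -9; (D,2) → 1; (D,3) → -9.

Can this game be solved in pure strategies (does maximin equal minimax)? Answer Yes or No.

No

Row minima: U → -6, M → -6, D → -9; maximin = -6.
Column maxima: 1 → 11, 2 → 4, 3 → 6; minimax = 4.
-6 ≠ 4, so no pure-strategy equilibrium exists.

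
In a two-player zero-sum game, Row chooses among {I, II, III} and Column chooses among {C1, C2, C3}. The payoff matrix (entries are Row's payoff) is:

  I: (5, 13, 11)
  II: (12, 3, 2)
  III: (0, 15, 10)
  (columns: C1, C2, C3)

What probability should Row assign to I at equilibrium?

5/8

Row minima: I → 5, II → 2, III → 0; maximin = 5.
Column maxima: C1 → 12, C2 → 15, C3 → 11; minimax = 11.
5 ≠ 11, so there is no saddle point; optimal play is mixed.
C2 is strictly dominated by C3 (it gives Row strictly more in every row), so Column never plays it.
With C2 eliminated, III is strictly dominated by I (I gives Row strictly more in every remaining column), so Row never plays it.
On the remaining 2×2 (I, II vs C1, C3):
Let Row play I with probability p. Expected payoff against C1: 5p + 12(1−p) = −7p + 12; against C3: 11p + 2(1−p) = 9p + 2.
Setting these equal: −7p + 12 = 9p + 2 ⇒ −16p = -10 ⇒ p = 5/8, and the value is (-7)·(5/8) + 12 = 61/8.
For Column: with q = P(C1), equating I's and II's payoffs gives −6q + 11 = 10q + 2 ⇒ q = 9/16.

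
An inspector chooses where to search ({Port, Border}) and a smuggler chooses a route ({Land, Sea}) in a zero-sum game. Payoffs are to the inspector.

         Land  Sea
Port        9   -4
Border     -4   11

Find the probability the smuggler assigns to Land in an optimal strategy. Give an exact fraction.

15/28

Row minima: Port → -4, Border → -4; maximin = -4.
Column maxima: Land → 9, Sea → 11; minimax = 9.
-4 ≠ 9, so there is no saddle point; optimal play is mixed.
Let the inspector play Port with probability p. Expected payoff against Land: 9p + (-4)(1−p) = 13p − 4; against Sea: (-4)p + 11(1−p) = −15p + 11.
Setting these equal: 13p − 4 = −15p + 11 ⇒ 28p = 15 ⇒ p = 15/28, and the value is (13)·(15/28) − 4 = 83/28.
For the smuggler: with q = P(Land), equating Port's and Border's payoffs gives 13q − 4 = −15q + 11 ⇒ q = 15/28.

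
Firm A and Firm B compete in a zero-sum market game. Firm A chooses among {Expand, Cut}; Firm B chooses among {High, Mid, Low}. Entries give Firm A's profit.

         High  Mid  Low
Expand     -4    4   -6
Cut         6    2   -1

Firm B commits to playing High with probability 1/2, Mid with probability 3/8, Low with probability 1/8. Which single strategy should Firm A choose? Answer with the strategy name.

Expected payoff of Expand: (1/2)·(-4) + (3/8)·4 + (1/8)·(-6) = -5/4.
Expected payoff of Cut: (1/2)·6 + (3/8)·2 + (1/8)·(-1) = 29/8.
The largest is 29/8, so Firm A's best response is Cut.

Cut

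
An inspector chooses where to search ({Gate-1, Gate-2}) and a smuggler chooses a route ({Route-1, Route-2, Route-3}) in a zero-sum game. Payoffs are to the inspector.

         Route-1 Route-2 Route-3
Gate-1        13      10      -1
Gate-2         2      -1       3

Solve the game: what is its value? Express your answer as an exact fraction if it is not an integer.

29/15

Row minima: Gate-1 → -1, Gate-2 → -1; maximin = -1.
Column maxima: Route-1 → 13, Route-2 → 10, Route-3 → 3; minimax = 3.
-1 ≠ 3, so there is no saddle point; optimal play is mixed.
Route-1 is strictly dominated by Route-2 (it gives the inspector strictly more in every row), so the smuggler never plays it.
On the remaining 2×2 (Gate-1, Gate-2 vs Route-2, Route-3):
Let the inspector play Gate-1 with probability p. Expected payoff against Route-2: 10p + (-1)(1−p) = 11p − 1; against Route-3: (-1)p + 3(1−p) = −4p + 3.
Setting these equal: 11p − 1 = −4p + 3 ⇒ 15p = 4 ⇒ p = 4/15, and the value is (11)·(4/15) − 1 = 29/15.
For the smuggler: with q = P(Route-2), equating Gate-1's and Gate-2's payoffs gives 11q − 1 = −4q + 3 ⇒ q = 4/15.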